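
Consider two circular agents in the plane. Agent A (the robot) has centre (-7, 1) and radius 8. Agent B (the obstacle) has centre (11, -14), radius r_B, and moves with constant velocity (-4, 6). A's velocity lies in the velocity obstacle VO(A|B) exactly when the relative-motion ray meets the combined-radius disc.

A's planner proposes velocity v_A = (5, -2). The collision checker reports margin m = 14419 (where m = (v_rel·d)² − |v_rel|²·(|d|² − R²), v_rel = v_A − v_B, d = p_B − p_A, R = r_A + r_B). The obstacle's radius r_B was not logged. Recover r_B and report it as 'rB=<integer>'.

m = 14419
d = (18, -15);  v_rel = (9, -8),  |v_rel|² = 145
v_rel×d = (9)·(-15) − (-8)·(18) = 9
since m = R²·145 − 9²:  R² = (81 + 14419) / 145 = 100
R = √100 = 10  ⇒  r_B = 10 − 8 = 2

rB=2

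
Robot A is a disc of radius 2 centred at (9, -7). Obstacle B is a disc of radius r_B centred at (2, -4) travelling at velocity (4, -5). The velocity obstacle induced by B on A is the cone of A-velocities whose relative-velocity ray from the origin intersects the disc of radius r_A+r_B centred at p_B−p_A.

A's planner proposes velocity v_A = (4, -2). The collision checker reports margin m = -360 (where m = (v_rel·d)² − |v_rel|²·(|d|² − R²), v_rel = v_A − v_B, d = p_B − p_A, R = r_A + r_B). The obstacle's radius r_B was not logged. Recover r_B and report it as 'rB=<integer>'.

m = -360
d = (-7, 3);  v_rel = (0, 3),  |v_rel|² = 9
v_rel×d = (0)·(3) − (3)·(-7) = 21
since m = R²·9 − 21²:  R² = (441 + -360) / 9 = 9
R = √9 = 3  ⇒  r_B = 3 − 2 = 1

rB=1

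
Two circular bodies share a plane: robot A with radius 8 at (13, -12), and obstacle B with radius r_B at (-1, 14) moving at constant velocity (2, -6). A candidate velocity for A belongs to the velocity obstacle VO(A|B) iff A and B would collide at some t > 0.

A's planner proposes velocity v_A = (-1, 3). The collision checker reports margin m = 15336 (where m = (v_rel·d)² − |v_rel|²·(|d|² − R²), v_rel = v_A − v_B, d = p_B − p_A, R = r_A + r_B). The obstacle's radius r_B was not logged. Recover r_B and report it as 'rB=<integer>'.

m = 15336
d = (-14, 26);  v_rel = (-3, 9),  |v_rel|² = 90
v_rel×d = (-3)·(26) − (9)·(-14) = 48
since m = R²·90 − 48²:  R² = (2304 + 15336) / 90 = 196
R = √196 = 14  ⇒  r_B = 14 − 8 = 6

rB=6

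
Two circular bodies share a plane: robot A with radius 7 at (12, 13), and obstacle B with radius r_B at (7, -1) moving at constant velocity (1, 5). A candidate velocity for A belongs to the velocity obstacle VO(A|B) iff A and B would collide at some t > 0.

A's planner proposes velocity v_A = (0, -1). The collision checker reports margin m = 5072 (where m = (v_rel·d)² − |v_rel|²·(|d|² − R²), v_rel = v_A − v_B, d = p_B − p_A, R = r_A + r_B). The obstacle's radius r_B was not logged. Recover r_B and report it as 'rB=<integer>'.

m = 5072
d = (-5, -14);  v_rel = (-1, -6),  |v_rel|² = 37
v_rel×d = (-1)·(-14) − (-6)·(-5) = -16
since m = R²·37 − (-16)²:  R² = (256 + 5072) / 37 = 144
R = √144 = 12  ⇒  r_B = 12 − 7 = 5

rB=5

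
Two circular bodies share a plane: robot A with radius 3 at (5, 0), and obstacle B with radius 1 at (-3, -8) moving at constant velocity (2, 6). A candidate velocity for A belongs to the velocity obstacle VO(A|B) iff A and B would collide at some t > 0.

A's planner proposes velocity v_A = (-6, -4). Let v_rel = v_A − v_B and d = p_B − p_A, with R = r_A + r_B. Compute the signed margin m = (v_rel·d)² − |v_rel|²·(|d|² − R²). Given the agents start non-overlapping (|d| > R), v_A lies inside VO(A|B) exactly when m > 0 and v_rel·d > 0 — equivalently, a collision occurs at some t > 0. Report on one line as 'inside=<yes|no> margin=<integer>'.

d = (-8, -8),  |d|² = 128;  R = 3+1 = 4,  c = 128−4² = 112
v_rel = (-8, -10),  |v_rel|² = 164;  v_rel·d = (-8)·(-8) + (-10)·(-8) = 144
164·t² − 288·t + 112 = 0  ⇒  m = 144² − 164·112 = 2368
m = 2368 > 0,  v_rel·d = 144 > 0  ⇒  inside

inside=yes margin=2368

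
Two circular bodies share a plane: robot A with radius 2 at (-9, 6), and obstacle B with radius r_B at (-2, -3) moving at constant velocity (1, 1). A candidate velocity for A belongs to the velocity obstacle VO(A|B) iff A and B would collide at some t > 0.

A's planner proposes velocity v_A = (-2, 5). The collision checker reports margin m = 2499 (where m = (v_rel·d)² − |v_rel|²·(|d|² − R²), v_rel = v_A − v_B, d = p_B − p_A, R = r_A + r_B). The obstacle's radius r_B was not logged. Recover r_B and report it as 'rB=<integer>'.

m = 2499
d = (7, -9);  v_rel = (-3, 4),  |v_rel|² = 25
v_rel×d = (-3)·(-9) − (4)·(7) = -1
since m = R²·25 − (-1)²:  R² = (1 + 2499) / 25 = 100
R = √100 = 10  ⇒  r_B = 10 − 2 = 8

rB=8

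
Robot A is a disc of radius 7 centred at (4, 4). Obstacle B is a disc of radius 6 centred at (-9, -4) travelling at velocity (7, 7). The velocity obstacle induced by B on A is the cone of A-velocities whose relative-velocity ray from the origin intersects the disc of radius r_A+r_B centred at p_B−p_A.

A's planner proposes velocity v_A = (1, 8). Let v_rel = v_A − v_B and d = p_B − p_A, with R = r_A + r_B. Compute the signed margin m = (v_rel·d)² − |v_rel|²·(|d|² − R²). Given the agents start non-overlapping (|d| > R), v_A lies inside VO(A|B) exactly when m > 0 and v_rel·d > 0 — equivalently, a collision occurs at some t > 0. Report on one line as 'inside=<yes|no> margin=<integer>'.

d = (-13, -8),  |d|² = 233;  R = 7+6 = 13,  c = 233−13² = 64
v_rel = (-6, 1),  |v_rel|² = 37;  v_rel·d = (-6)·(-13) + (1)·(-8) = 70
37·t² − 140·t + 64 = 0  ⇒  m = 70² − 37·64 = 2532
m = 2532 > 0,  v_rel·d = 70 > 0  ⇒  inside

inside=yes margin=2532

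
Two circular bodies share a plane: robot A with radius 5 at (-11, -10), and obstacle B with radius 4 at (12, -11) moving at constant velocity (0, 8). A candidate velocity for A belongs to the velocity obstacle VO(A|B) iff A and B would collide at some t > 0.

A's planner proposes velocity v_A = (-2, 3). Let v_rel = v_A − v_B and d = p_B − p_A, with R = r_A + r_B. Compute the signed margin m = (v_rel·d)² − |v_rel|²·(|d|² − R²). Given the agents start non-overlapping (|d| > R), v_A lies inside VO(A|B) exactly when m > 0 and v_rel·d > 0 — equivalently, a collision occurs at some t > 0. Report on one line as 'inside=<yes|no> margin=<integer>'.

d = (23, -1),  |d|² = 530;  R = 5+4 = 9,  c = 530−9² = 449
v_rel = (-2, -5),  |v_rel|² = 29;  v_rel·d = (-2)·(23) + (-5)·(-1) = -41
29·t² + 82·t + 449 = 0  ⇒  m = (-41)² − 29·449 = -11340
m = -11340 < 0,  v_rel·d = -41 < 0  ⇒  outside

inside=no margin=-11340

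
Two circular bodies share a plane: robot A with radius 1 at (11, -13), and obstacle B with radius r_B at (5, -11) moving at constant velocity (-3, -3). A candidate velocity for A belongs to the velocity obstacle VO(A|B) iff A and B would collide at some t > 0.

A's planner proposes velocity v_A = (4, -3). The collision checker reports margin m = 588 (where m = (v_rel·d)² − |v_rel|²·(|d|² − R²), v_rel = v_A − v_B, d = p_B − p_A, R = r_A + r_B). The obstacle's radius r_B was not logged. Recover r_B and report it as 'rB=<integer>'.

m = 588
d = (-6, 2);  v_rel = (7, 0),  |v_rel|² = 49
v_rel×d = (7)·(2) − (0)·(-6) = 14
since m = R²·49 − 14²:  R² = (196 + 588) / 49 = 16
R = √16 = 4  ⇒  r_B = 4 − 1 = 3

rB=3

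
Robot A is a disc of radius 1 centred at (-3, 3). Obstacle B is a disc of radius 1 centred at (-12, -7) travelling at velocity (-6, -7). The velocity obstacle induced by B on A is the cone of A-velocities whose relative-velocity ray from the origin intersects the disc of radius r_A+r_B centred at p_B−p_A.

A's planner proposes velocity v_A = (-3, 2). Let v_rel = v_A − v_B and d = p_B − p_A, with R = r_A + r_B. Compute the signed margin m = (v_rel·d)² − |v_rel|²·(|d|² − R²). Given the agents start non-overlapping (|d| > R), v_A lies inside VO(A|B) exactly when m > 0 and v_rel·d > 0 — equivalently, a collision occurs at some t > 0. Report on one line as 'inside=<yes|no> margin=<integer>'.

d = (-9, -10),  |d|² = 181;  R = 1+1 = 2,  c = 181−2² = 177
v_rel = (3, 9),  |v_rel|² = 90;  v_rel·d = (3)·(-9) + (9)·(-10) = -117
90·t² + 234·t + 177 = 0  ⇒  m = (-117)² − 90·177 = -2241
m = -2241 < 0,  v_rel·d = -117 < 0  ⇒  outside

inside=no margin=-2241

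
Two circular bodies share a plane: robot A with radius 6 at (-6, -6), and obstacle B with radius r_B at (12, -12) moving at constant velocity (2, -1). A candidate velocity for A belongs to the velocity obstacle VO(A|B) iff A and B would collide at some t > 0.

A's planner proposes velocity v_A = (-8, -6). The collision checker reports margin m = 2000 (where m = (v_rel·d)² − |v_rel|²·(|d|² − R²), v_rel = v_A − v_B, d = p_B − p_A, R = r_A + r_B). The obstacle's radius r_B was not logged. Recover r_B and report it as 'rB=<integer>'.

m = 2000
d = (18, -6);  v_rel = (-10, -5),  |v_rel|² = 125
v_rel×d = (-10)·(-6) − (-5)·(18) = 150
since m = R²·125 − 150²:  R² = (22500 + 2000) / 125 = 196
R = √196 = 14  ⇒  r_B = 14 − 6 = 8

rB=8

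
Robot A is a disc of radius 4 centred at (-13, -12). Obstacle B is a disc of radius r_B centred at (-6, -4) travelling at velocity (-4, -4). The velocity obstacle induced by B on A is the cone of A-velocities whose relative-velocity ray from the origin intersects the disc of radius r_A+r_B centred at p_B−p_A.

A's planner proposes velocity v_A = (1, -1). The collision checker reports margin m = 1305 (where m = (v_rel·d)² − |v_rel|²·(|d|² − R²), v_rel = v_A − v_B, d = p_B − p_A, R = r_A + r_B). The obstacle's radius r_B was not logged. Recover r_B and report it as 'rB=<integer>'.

m = 1305
d = (7, 8);  v_rel = (5, 3),  |v_rel|² = 34
v_rel×d = (5)·(8) − (3)·(7) = 19
since m = R²·34 − 19²:  R² = (361 + 1305) / 34 = 49
R = √49 = 7  ⇒  r_B = 7 − 4 = 3

rB=3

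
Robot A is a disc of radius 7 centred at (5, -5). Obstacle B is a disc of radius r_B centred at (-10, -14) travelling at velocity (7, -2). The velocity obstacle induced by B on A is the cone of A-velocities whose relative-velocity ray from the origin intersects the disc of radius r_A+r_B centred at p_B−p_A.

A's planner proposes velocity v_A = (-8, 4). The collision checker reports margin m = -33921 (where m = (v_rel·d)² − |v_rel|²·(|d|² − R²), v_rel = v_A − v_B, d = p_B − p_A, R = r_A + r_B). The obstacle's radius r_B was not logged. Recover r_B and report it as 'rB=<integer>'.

m = -33921
d = (-15, -9);  v_rel = (-15, 6),  |v_rel|² = 261
v_rel×d = (-15)·(-9) − (6)·(-15) = 225
since m = R²·261 − 225²:  R² = (50625 + -33921) / 261 = 64
R = √64 = 8  ⇒  r_B = 8 − 7 = 1

rB=1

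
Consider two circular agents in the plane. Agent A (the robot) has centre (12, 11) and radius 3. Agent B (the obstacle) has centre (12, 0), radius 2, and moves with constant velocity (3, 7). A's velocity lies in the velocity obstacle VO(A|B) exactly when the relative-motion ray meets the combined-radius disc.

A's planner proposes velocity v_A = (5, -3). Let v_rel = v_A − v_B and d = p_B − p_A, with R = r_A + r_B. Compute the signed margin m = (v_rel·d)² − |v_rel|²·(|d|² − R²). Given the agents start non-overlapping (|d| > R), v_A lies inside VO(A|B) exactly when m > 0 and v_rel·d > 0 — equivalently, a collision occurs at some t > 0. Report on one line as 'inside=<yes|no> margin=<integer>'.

d = (0, -11),  |d|² = 121;  R = 3+2 = 5,  c = 121−5² = 96
v_rel = (2, -10),  |v_rel|² = 104;  v_rel·d = (2)·(0) + (-10)·(-11) = 110
104·t² − 220·t + 96 = 0  ⇒  m = 110² − 104·96 = 2116
m = 2116 > 0,  v_rel·d = 110 > 0  ⇒  inside

inside=yes margin=2116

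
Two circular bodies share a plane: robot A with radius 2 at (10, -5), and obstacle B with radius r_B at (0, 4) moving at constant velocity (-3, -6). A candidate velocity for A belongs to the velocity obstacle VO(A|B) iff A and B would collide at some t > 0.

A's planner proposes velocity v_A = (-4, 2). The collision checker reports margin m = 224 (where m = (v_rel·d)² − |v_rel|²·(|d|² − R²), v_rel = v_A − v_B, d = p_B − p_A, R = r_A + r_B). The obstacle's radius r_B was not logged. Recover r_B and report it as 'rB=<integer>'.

m = 224
d = (-10, 9);  v_rel = (-1, 8),  |v_rel|² = 65
v_rel×d = (-1)·(9) − (8)·(-10) = 71
since m = R²·65 − 71²:  R² = (5041 + 224) / 65 = 81
R = √81 = 9  ⇒  r_B = 9 − 2 = 7

rB=7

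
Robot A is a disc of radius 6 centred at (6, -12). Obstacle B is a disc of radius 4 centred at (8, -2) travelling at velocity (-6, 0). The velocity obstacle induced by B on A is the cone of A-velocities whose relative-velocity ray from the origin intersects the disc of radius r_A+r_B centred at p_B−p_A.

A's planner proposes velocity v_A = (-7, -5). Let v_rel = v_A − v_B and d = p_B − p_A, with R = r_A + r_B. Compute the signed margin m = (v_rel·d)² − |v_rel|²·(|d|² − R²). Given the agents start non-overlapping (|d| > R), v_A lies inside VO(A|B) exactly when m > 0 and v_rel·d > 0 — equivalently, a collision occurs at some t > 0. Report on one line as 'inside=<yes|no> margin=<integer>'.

d = (2, 10),  |d|² = 104;  R = 6+4 = 10,  c = 104−10² = 4
v_rel = (-1, -5),  |v_rel|² = 26;  v_rel·d = (-1)·(2) + (-5)·(10) = -52
26·t² + 104·t + 4 = 0  ⇒  m = (-52)² − 26·4 = 2600
m = 2600 > 0,  v_rel·d = -52 < 0  ⇒  outside

inside=no margin=2600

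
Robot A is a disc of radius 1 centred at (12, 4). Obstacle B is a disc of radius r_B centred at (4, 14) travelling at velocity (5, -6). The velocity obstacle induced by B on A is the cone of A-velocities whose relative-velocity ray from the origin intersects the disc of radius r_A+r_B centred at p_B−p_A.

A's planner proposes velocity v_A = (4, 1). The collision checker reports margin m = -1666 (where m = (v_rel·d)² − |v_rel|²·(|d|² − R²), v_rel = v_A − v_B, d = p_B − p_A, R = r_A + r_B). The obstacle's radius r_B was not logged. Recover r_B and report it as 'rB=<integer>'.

m = -1666
d = (-8, 10);  v_rel = (-1, 7),  |v_rel|² = 50
v_rel×d = (-1)·(10) − (7)·(-8) = 46
since m = R²·50 − 46²:  R² = (2116 + -1666) / 50 = 9
R = √9 = 3  ⇒  r_B = 3 − 1 = 2

rB=2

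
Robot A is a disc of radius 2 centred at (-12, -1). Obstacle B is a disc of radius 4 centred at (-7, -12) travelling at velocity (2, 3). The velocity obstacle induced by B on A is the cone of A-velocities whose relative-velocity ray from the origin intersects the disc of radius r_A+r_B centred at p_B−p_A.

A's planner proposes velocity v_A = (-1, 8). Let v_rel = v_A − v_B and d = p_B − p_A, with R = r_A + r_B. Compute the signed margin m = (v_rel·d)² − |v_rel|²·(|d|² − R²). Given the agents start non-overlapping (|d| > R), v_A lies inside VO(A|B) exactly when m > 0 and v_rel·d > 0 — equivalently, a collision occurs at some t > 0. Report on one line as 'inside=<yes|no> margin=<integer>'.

d = (5, -11),  |d|² = 146;  R = 2+4 = 6,  c = 146−6² = 110
v_rel = (-3, 5),  |v_rel|² = 34;  v_rel·d = (-3)·(5) + (5)·(-11) = -70
34·t² + 140·t + 110 = 0  ⇒  m = (-70)² − 34·110 = 1160
m = 1160 > 0,  v_rel·d = -70 < 0  ⇒  outside

inside=no margin=1160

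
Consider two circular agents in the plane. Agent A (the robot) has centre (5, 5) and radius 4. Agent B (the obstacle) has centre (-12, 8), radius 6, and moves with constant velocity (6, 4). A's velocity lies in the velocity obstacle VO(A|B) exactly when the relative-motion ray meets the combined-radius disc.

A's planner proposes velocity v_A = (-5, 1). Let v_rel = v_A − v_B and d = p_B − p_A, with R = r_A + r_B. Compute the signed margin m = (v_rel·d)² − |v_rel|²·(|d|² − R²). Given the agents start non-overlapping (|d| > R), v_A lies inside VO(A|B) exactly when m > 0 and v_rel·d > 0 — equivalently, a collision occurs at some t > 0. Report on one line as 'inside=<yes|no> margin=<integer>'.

d = (-17, 3),  |d|² = 298;  R = 4+6 = 10,  c = 298−10² = 198
v_rel = (-11, -3),  |v_rel|² = 130;  v_rel·d = (-11)·(-17) + (-3)·(3) = 178
130·t² − 356·t + 198 = 0  ⇒  m = 178² − 130·198 = 5944
m = 5944 > 0,  v_rel·d = 178 > 0  ⇒  inside

inside=yes margin=5944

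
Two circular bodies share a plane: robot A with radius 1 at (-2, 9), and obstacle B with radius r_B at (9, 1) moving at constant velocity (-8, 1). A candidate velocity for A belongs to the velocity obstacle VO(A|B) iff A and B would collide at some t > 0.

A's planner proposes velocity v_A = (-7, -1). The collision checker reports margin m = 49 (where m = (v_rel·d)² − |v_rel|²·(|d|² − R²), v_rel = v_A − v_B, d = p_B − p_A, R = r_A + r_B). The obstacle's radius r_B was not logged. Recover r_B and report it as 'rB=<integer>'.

m = 49
d = (11, -8);  v_rel = (1, -2),  |v_rel|² = 5
v_rel×d = (1)·(-8) − (-2)·(11) = 14
since m = R²·5 − 14²:  R² = (196 + 49) / 5 = 49
R = √49 = 7  ⇒  r_B = 7 − 1 = 6

rB=6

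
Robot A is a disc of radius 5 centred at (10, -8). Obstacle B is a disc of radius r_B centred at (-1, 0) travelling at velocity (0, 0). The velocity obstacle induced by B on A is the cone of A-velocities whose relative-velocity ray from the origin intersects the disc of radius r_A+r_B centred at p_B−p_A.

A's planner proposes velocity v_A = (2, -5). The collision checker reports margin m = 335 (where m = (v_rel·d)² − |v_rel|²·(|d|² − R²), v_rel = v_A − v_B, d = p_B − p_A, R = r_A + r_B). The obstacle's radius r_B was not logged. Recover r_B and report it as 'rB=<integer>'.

m = 335
d = (-11, 8);  v_rel = (2, -5),  |v_rel|² = 29
v_rel×d = (2)·(8) − (-5)·(-11) = -39
since m = R²·29 − (-39)²:  R² = (1521 + 335) / 29 = 64
R = √64 = 8  ⇒  r_B = 8 − 5 = 3

rB=3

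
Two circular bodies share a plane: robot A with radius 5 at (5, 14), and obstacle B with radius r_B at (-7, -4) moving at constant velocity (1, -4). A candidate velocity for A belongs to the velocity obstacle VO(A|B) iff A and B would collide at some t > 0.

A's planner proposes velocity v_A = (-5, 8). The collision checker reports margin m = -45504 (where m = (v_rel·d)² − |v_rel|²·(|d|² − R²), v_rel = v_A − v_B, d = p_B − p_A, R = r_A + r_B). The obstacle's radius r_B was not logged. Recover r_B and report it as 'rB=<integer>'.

m = -45504
d = (-12, -18);  v_rel = (-6, 12),  |v_rel|² = 180
v_rel×d = (-6)·(-18) − (12)·(-12) = 252
since m = R²·180 − 252²:  R² = (63504 + -45504) / 180 = 100
R = √100 = 10  ⇒  r_B = 10 − 5 = 5

rB=5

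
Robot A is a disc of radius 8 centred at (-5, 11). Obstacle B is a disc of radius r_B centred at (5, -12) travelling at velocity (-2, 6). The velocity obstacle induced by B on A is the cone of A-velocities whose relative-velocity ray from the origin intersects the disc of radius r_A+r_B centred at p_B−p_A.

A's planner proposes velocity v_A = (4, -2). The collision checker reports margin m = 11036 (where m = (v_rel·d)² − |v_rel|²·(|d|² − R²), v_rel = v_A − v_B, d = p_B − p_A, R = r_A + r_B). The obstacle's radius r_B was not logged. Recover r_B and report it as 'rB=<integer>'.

m = 11036
d = (10, -23);  v_rel = (6, -8),  |v_rel|² = 100
v_rel×d = (6)·(-23) − (-8)·(10) = -58
since m = R²·100 − (-58)²:  R² = (3364 + 11036) / 100 = 144
R = √144 = 12  ⇒  r_B = 12 − 8 = 4

rB=4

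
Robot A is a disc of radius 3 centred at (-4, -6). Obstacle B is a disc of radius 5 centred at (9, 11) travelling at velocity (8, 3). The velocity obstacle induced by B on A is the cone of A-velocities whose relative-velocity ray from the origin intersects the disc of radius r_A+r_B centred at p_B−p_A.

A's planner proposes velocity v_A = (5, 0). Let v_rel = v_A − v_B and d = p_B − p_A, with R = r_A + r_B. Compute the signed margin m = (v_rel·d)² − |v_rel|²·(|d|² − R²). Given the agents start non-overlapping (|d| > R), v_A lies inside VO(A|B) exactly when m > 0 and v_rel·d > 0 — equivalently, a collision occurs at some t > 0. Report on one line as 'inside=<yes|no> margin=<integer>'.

d = (13, 17),  |d|² = 458;  R = 3+5 = 8,  c = 458−8² = 394
v_rel = (-3, -3),  |v_rel|² = 18;  v_rel·d = (-3)·(13) + (-3)·(17) = -90
18·t² + 180·t + 394 = 0  ⇒  m = (-90)² − 18·394 = 1008
m = 1008 > 0,  v_rel·d = -90 < 0  ⇒  outside

inside=no margin=1008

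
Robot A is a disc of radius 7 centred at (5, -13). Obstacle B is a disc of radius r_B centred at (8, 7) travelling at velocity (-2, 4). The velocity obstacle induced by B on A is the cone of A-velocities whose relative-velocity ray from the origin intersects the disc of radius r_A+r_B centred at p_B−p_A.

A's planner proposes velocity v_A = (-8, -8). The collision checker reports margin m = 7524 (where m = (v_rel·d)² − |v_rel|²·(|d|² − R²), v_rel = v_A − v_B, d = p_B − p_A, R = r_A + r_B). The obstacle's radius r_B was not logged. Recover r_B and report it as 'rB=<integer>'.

m = 7524
d = (3, 20);  v_rel = (-6, -12),  |v_rel|² = 180
v_rel×d = (-6)·(20) − (-12)·(3) = -84
since m = R²·180 − (-84)²:  R² = (7056 + 7524) / 180 = 81
R = √81 = 9  ⇒  r_B = 9 − 7 = 2

rB=2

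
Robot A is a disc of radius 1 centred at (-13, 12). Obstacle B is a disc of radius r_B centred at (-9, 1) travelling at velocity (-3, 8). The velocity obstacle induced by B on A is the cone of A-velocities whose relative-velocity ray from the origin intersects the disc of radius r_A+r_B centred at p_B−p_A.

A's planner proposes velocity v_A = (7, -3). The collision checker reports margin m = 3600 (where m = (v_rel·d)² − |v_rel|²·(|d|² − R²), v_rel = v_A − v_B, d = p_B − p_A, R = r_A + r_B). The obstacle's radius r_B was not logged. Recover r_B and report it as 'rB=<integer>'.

m = 3600
d = (4, -11);  v_rel = (10, -11),  |v_rel|² = 221
v_rel×d = (10)·(-11) − (-11)·(4) = -66
since m = R²·221 − (-66)²:  R² = (4356 + 3600) / 221 = 36
R = √36 = 6  ⇒  r_B = 6 − 1 = 5

rB=5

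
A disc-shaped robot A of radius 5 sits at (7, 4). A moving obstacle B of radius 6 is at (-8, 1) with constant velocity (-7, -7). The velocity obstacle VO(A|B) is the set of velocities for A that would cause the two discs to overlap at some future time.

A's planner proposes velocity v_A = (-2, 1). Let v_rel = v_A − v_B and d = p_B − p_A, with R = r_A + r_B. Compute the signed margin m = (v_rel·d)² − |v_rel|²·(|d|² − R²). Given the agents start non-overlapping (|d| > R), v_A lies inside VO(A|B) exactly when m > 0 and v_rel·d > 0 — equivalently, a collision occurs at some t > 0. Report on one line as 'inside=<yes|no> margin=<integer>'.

d = (-15, -3),  |d|² = 234;  R = 5+6 = 11,  c = 234−11² = 113
v_rel = (5, 8),  |v_rel|² = 89;  v_rel·d = (5)·(-15) + (8)·(-3) = -99
89·t² + 198·t + 113 = 0  ⇒  m = (-99)² − 89·113 = -256
m = -256 < 0,  v_rel·d = -99 < 0  ⇒  outside

inside=no margin=-256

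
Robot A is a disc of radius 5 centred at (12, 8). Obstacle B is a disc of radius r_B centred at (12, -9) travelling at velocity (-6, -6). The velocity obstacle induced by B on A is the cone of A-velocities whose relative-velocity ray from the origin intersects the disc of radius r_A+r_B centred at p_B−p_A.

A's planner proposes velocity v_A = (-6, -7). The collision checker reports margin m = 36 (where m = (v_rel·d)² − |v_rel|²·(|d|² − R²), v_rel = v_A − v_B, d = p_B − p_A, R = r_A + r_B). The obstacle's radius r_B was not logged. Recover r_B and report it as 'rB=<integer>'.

m = 36
d = (0, -17);  v_rel = (0, -1),  |v_rel|² = 1
v_rel×d = (0)·(-17) − (-1)·(0) = 0
since m = R²·1 − 0²:  R² = (0 + 36) / 1 = 36
R = √36 = 6  ⇒  r_B = 6 − 5 = 1

rB=1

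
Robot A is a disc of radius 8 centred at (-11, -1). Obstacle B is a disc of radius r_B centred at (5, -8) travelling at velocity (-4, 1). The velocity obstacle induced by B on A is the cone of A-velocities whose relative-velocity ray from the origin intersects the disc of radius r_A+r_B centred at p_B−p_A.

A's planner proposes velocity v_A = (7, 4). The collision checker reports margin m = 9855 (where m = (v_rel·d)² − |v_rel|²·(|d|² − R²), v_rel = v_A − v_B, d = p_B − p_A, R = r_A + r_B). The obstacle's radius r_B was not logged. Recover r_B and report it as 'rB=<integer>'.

m = 9855
d = (16, -7);  v_rel = (11, 3),  |v_rel|² = 130
v_rel×d = (11)·(-7) − (3)·(16) = -125
since m = R²·130 − (-125)²:  R² = (15625 + 9855) / 130 = 196
R = √196 = 14  ⇒  r_B = 14 − 8 = 6

rB=6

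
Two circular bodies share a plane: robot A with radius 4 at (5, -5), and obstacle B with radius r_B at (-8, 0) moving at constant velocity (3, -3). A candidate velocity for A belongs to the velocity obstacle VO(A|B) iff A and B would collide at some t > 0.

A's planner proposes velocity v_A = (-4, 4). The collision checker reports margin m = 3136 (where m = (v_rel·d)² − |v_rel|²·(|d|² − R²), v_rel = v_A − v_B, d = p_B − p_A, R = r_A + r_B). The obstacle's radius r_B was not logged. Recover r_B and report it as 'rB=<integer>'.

m = 3136
d = (-13, 5);  v_rel = (-7, 7),  |v_rel|² = 98
v_rel×d = (-7)·(5) − (7)·(-13) = 56
since m = R²·98 − 56²:  R² = (3136 + 3136) / 98 = 64
R = √64 = 8  ⇒  r_B = 8 − 4 = 4

rB=4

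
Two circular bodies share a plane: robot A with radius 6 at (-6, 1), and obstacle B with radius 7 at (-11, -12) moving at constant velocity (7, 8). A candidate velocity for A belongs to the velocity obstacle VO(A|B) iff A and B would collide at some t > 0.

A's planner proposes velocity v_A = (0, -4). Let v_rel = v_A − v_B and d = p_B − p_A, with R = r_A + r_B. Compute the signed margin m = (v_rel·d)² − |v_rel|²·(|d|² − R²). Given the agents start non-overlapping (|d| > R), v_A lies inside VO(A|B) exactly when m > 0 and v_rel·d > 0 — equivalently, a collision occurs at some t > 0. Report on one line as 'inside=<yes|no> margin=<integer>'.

d = (-5, -13),  |d|² = 194;  R = 6+7 = 13,  c = 194−13² = 25
v_rel = (-7, -12),  |v_rel|² = 193;  v_rel·d = (-7)·(-5) + (-12)·(-13) = 191
193·t² − 382·t + 25 = 0  ⇒  m = 191² − 193·25 = 31656
m = 31656 > 0,  v_rel·d = 191 > 0  ⇒  inside

inside=yes margin=31656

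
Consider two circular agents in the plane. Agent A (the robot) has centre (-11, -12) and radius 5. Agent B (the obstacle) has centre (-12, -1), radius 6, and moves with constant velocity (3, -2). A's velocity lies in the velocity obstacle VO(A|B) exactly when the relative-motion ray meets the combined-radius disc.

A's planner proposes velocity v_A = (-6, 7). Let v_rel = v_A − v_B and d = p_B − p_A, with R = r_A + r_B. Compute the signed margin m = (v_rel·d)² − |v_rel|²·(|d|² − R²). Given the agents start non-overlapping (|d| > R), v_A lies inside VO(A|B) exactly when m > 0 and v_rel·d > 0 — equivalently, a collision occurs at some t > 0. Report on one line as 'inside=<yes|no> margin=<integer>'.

d = (-1, 11),  |d|² = 122;  R = 5+6 = 11,  c = 122−11² = 1
v_rel = (-9, 9),  |v_rel|² = 162;  v_rel·d = (-9)·(-1) + (9)·(11) = 108
162·t² − 216·t + 1 = 0  ⇒  m = 108² − 162·1 = 11502
m = 11502 > 0,  v_rel·d = 108 > 0  ⇒  inside

inside=yes margin=11502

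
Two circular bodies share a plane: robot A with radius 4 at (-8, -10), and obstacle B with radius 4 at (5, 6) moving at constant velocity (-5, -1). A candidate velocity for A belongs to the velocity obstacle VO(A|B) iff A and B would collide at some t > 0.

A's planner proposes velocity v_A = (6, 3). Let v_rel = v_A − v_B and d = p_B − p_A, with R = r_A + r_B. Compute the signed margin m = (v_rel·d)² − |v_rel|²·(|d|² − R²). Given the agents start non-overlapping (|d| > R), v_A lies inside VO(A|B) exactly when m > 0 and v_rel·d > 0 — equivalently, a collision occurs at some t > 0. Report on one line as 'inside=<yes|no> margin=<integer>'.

d = (13, 16),  |d|² = 425;  R = 4+4 = 8,  c = 425−8² = 361
v_rel = (11, 4),  |v_rel|² = 137;  v_rel·d = (11)·(13) + (4)·(16) = 207
137·t² − 414·t + 361 = 0  ⇒  m = 207² − 137·361 = -6608
m = -6608 < 0,  v_rel·d = 207 > 0  ⇒  outside

inside=no margin=-6608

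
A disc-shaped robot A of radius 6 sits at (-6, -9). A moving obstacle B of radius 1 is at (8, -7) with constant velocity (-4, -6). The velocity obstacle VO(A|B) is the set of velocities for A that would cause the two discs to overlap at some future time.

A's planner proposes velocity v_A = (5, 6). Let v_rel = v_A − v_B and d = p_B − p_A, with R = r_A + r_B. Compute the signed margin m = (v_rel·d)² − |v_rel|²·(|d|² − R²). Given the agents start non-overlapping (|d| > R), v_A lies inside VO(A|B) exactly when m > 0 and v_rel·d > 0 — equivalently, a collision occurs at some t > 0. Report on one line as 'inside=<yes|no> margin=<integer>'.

d = (14, 2),  |d|² = 200;  R = 6+1 = 7,  c = 200−7² = 151
v_rel = (9, 12),  |v_rel|² = 225;  v_rel·d = (9)·(14) + (12)·(2) = 150
225·t² − 300·t + 151 = 0  ⇒  m = 150² − 225·151 = -11475
m = -11475 < 0,  v_rel·d = 150 > 0  ⇒  outside

inside=no margin=-11475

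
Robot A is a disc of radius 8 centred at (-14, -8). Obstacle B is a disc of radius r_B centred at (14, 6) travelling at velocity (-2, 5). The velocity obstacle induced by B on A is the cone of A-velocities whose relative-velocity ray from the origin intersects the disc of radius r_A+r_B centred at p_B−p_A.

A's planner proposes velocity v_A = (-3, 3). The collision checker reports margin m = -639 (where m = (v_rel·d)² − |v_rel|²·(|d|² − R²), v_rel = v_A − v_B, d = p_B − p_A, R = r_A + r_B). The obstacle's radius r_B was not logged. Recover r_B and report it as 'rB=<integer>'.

m = -639
d = (28, 14);  v_rel = (-1, -2),  |v_rel|² = 5
v_rel×d = (-1)·(14) − (-2)·(28) = 42
since m = R²·5 − 42²:  R² = (1764 + -639) / 5 = 225
R = √225 = 15  ⇒  r_B = 15 − 8 = 7

rB=7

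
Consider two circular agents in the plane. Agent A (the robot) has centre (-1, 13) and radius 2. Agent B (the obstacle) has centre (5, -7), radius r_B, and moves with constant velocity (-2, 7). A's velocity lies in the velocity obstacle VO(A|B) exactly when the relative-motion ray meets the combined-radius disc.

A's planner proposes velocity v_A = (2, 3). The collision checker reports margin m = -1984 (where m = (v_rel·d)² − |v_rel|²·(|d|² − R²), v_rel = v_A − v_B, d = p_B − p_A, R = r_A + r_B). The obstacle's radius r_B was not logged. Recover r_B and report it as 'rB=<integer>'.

m = -1984
d = (6, -20);  v_rel = (4, -4),  |v_rel|² = 32
v_rel×d = (4)·(-20) − (-4)·(6) = -56
since m = R²·32 − (-56)²:  R² = (3136 + -1984) / 32 = 36
R = √36 = 6  ⇒  r_B = 6 − 2 = 4

rB=4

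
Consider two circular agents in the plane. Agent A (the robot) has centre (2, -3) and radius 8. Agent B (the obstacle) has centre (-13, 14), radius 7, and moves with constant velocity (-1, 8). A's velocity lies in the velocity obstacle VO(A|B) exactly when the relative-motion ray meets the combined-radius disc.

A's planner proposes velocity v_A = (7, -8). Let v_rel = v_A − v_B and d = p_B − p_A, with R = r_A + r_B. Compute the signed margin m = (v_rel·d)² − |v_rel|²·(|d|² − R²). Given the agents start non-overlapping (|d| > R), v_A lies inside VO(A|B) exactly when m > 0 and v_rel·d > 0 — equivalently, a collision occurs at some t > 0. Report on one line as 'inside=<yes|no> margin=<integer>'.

d = (-15, 17),  |d|² = 514;  R = 8+7 = 15,  c = 514−15² = 289
v_rel = (8, -16),  |v_rel|² = 320;  v_rel·d = (8)·(-15) + (-16)·(17) = -392
320·t² + 784·t + 289 = 0  ⇒  m = (-392)² − 320·289 = 61184
m = 61184 > 0,  v_rel·d = -392 < 0  ⇒  outside

inside=no margin=61184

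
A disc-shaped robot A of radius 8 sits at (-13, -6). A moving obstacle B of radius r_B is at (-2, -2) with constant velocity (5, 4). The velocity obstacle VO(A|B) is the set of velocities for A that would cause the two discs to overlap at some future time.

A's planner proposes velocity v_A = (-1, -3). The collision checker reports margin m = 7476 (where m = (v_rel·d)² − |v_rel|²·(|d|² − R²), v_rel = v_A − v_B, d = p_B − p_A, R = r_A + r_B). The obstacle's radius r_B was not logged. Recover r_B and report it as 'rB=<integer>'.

m = 7476
d = (11, 4);  v_rel = (-6, -7),  |v_rel|² = 85
v_rel×d = (-6)·(4) − (-7)·(11) = 53
since m = R²·85 − 53²:  R² = (2809 + 7476) / 85 = 121
R = √121 = 11  ⇒  r_B = 11 − 8 = 3

rB=3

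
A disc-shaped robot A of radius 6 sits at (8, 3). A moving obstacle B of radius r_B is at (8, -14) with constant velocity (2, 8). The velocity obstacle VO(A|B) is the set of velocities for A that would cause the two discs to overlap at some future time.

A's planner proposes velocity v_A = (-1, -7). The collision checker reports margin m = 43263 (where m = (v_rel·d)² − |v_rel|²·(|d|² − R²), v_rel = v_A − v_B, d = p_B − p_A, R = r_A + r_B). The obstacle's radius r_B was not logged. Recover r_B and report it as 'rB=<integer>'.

m = 43263
d = (0, -17);  v_rel = (-3, -15),  |v_rel|² = 234
v_rel×d = (-3)·(-17) − (-15)·(0) = 51
since m = R²·234 − 51²:  R² = (2601 + 43263) / 234 = 196
R = √196 = 14  ⇒  r_B = 14 − 6 = 8

rB=8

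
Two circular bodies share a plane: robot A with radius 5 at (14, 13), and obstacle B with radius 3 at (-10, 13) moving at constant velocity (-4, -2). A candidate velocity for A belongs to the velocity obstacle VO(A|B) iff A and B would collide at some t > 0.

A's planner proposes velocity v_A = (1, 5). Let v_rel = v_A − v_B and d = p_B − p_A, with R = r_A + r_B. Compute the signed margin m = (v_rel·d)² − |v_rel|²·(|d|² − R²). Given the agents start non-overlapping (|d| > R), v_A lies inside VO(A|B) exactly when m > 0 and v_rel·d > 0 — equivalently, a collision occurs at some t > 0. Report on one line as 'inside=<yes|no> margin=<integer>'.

d = (-24, 0),  |d|² = 576;  R = 5+3 = 8,  c = 576−8² = 512
v_rel = (5, 7),  |v_rel|² = 74;  v_rel·d = (5)·(-24) + (7)·(0) = -120
74·t² + 240·t + 512 = 0  ⇒  m = (-120)² − 74·512 = -23488
m = -23488 < 0,  v_rel·d = -120 < 0  ⇒  outside

inside=no margin=-23488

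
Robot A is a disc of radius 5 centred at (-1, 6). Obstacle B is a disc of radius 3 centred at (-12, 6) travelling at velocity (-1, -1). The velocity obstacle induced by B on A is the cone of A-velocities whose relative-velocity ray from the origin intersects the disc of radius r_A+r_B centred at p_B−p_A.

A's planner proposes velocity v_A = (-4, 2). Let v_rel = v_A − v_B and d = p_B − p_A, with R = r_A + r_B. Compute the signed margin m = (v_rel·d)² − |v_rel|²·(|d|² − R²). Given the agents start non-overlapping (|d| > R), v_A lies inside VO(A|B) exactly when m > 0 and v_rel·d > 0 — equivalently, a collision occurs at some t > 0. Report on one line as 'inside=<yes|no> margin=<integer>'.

d = (-11, 0),  |d|² = 121;  R = 5+3 = 8,  c = 121−8² = 57
v_rel = (-3, 3),  |v_rel|² = 18;  v_rel·d = (-3)·(-11) + (3)·(0) = 33
18·t² − 66·t + 57 = 0  ⇒  m = 33² − 18·57 = 63
m = 63 > 0,  v_rel·d = 33 > 0  ⇒  inside

inside=yes margin=63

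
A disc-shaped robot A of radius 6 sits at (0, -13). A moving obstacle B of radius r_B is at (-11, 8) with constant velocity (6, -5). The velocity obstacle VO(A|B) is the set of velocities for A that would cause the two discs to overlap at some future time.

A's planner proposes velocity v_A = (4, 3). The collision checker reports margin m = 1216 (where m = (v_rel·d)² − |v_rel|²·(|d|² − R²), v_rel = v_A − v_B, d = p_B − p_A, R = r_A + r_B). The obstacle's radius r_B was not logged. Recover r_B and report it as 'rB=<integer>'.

m = 1216
d = (-11, 21);  v_rel = (-2, 8),  |v_rel|² = 68
v_rel×d = (-2)·(21) − (8)·(-11) = 46
since m = R²·68 − 46²:  R² = (2116 + 1216) / 68 = 49
R = √49 = 7  ⇒  r_B = 7 − 6 = 1

rB=1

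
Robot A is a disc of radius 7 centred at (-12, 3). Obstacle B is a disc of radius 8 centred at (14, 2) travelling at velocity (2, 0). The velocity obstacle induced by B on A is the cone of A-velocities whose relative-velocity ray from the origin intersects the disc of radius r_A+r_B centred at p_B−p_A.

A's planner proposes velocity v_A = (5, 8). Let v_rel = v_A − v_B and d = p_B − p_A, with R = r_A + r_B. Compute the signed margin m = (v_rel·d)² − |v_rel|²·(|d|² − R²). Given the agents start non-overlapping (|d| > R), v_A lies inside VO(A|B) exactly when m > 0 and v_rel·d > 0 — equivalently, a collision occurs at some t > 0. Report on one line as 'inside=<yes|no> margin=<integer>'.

d = (26, -1),  |d|² = 677;  R = 7+8 = 15,  c = 677−15² = 452
v_rel = (3, 8),  |v_rel|² = 73;  v_rel·d = (3)·(26) + (8)·(-1) = 70
73·t² − 140·t + 452 = 0  ⇒  m = 70² − 73·452 = -28096
m = -28096 < 0,  v_rel·d = 70 > 0  ⇒  outside

inside=no margin=-28096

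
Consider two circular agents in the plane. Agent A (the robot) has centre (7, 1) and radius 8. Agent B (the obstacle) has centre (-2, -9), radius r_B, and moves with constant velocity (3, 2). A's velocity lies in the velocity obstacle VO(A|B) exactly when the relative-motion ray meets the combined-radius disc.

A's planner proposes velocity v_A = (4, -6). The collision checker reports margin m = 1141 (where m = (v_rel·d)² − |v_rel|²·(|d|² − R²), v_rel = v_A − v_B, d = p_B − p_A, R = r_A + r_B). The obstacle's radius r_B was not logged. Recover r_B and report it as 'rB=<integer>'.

m = 1141
d = (-9, -10);  v_rel = (1, -8),  |v_rel|² = 65
v_rel×d = (1)·(-10) − (-8)·(-9) = -82
since m = R²·65 − (-82)²:  R² = (6724 + 1141) / 65 = 121
R = √121 = 11  ⇒  r_B = 11 − 8 = 3

rB=3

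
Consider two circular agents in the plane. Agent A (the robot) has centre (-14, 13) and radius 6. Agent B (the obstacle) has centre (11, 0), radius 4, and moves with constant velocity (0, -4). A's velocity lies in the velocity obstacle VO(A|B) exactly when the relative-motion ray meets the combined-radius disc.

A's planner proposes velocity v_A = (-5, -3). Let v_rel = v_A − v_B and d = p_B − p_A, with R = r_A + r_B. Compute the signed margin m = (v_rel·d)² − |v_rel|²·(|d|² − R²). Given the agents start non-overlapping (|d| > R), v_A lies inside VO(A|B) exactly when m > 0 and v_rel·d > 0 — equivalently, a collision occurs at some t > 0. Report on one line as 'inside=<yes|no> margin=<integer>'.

d = (25, -13),  |d|² = 794;  R = 6+4 = 10,  c = 794−10² = 694
v_rel = (-5, 1),  |v_rel|² = 26;  v_rel·d = (-5)·(25) + (1)·(-13) = -138
26·t² + 276·t + 694 = 0  ⇒  m = (-138)² − 26·694 = 1000
m = 1000 > 0,  v_rel·d = -138 < 0  ⇒  outside

inside=no margin=1000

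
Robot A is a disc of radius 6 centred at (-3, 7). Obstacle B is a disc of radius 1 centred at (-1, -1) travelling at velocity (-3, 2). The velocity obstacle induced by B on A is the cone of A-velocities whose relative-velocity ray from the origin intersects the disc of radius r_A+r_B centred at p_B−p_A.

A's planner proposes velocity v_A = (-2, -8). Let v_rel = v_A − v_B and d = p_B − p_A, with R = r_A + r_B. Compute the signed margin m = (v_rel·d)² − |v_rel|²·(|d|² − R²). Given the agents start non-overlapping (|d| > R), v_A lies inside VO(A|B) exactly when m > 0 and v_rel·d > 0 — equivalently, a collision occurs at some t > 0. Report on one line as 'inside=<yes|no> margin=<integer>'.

d = (2, -8),  |d|² = 68;  R = 6+1 = 7,  c = 68−7² = 19
v_rel = (1, -10),  |v_rel|² = 101;  v_rel·d = (1)·(2) + (-10)·(-8) = 82
101·t² − 164·t + 19 = 0  ⇒  m = 82² − 101·19 = 4805
m = 4805 > 0,  v_rel·d = 82 > 0  ⇒  inside

inside=yes margin=4805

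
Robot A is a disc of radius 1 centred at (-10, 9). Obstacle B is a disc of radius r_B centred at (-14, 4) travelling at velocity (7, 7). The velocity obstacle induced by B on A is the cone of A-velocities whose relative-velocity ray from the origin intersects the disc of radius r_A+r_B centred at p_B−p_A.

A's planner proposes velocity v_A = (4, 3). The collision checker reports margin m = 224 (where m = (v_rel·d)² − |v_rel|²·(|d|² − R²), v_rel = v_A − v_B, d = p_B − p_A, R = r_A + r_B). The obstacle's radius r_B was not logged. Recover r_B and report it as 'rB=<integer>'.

m = 224
d = (-4, -5);  v_rel = (-3, -4),  |v_rel|² = 25
v_rel×d = (-3)·(-5) − (-4)·(-4) = -1
since m = R²·25 − (-1)²:  R² = (1 + 224) / 25 = 9
R = √9 = 3  ⇒  r_B = 3 − 1 = 2

rB=2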